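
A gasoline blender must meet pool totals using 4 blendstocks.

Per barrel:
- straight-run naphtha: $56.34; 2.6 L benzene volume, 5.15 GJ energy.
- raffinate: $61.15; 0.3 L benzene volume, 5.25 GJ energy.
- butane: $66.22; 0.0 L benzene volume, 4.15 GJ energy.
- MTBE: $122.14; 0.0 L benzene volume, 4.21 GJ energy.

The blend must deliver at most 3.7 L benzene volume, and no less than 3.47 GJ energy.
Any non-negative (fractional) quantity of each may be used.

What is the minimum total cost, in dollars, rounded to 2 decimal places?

$37.96

This is a linear program. Let x1 = barrels of straight-run naphtha, x2 = barrels of raffinate, x3 = barrels of butane, x4 = barrels of MTBE.
min 56.34x1 + 61.15x2 + 66.22x3 + 122.14x4 with:
  2.6x1 + 0.3x2 ≤ 3.7   (benzene volume)
  5.15x1 + 5.25x2 + 4.15x3 + 4.21x4 ≥ 3.47   (energy)
  x1, x2, x3, x4 ≥ 0.
The minimum-cost mix takes nothing from raffinate, butane, MTBE — only straight-run naphtha. There the energy constraint is tight.
Optimal quantities: straight-run naphtha = 0.6738 barrels.
Total cost: 56.34·0.6738 = 37.9619.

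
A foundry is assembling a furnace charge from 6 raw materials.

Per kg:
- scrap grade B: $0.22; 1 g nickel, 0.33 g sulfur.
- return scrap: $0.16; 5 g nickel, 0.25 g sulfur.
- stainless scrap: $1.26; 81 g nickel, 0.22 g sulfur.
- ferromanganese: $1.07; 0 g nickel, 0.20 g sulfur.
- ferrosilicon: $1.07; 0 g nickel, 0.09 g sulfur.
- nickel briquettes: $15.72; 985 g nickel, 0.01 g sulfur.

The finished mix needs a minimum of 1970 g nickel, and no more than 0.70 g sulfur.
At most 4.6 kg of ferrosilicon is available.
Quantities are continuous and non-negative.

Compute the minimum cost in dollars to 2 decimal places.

$31.34

Let x1 = kg of scrap grade B, x2 = kg of return scrap, x3 = kg of stainless scrap, x4 = kg of ferromanganese, x5 = kg of ferrosilicon, x6 = kg of nickel briquettes.
Minimize 0.22x1 + 0.16x2 + 1.26x3 + 1.07x4 + 1.07x5 + 15.72x6 s.t.:
  1x1 + 5x2 + 81x3 + 985x6 ≥ 1970   (nickel)
  0.33x1 + 0.25x2 + 0.22x3 + 0.2x4 + 0.09x5 + 0.01x6 ≤ 0.7   (sulfur)
  x5 ≤ 4.6
  x1, x2, x3, x4, x5, x6 ≥ 0.
At the optimum only stainless scrap, nickel briquettes are positive (scrap grade B, return scrap, ferromanganese, ferrosilicon = 0). There the nickel and sulfur constraints are tight.
Optimal quantities: stainless scrap = 3.103 kg, nickel briquettes = 1.745 kg.
Objective = 1.26·3.103 + 15.72·1.745 = 31.3412.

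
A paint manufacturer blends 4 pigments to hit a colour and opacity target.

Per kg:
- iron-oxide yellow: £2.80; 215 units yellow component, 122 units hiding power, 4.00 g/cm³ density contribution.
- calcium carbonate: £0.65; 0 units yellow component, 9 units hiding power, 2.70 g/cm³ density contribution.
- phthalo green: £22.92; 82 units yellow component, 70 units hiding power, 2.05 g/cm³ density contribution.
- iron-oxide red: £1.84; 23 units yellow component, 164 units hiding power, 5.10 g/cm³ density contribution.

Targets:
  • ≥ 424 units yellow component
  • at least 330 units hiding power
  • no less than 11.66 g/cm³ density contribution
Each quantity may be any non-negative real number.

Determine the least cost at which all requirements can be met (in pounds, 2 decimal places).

Let x1 = kg of iron-oxide yellow, x2 = kg of calcium carbonate, x3 = kg of phthalo green, x4 = kg of iron-oxide red.
Minimize 2.8x1 + 0.65x2 + 22.92x3 + 1.84x4 subject to:
  215x1 + 82x3 + 23x4 ≥ 424   (yellow component)
  122x1 + 9x2 + 70x3 + 164x4 ≥ 330   (hiding power)
  4x1 + 2.7x2 + 2.05x3 + 5.1x4 ≥ 11.66   (density contribution)
  x1, x2, x3, x4 ≥ 0.
The optimal basis is {iron-oxide yellow, calcium carbonate, iron-oxide red}; phthalo green drops out. The yellow component, hiding power, density contribution requirements are met with equality.
Solving gives x1 = 1.9114, x2 = 0.4148, x4 = 0.56755.
Objective = 2.8·1.9114 + 0.65·0.4148 + 1.84·0.56755 = 6.6658.

£6.67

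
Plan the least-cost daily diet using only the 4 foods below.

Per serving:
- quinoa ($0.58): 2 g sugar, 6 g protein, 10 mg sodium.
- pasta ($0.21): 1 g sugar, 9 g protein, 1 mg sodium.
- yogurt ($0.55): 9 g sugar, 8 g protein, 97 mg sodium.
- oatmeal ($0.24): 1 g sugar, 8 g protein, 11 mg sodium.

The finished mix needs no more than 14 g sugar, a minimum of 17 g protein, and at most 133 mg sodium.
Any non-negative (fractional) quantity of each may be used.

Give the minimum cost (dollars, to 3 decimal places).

Let x1 = servings of quinoa, x2 = servings of pasta, x3 = servings of yogurt, x4 = servings of oatmeal.
min 0.58x1 + 0.21x2 + 0.55x3 + 0.24x4 s.t.:
  2x1 + 1x2 + 9x3 + 1x4 ≤ 14   (sugar)
  6x1 + 9x2 + 8x3 + 8x4 ≥ 17   (protein)
  10x1 + 1x2 + 97x3 + 11x4 ≤ 133   (sodium)
  x1, x2, x3, x4 ≥ 0.
The minimum-cost mix takes nothing from quinoa, yogurt, oatmeal — only pasta. The protein requirement is met with equality.
Solving gives x2 = 1.889.
Total cost: 0.21·1.889 = 0.39669.

$0.397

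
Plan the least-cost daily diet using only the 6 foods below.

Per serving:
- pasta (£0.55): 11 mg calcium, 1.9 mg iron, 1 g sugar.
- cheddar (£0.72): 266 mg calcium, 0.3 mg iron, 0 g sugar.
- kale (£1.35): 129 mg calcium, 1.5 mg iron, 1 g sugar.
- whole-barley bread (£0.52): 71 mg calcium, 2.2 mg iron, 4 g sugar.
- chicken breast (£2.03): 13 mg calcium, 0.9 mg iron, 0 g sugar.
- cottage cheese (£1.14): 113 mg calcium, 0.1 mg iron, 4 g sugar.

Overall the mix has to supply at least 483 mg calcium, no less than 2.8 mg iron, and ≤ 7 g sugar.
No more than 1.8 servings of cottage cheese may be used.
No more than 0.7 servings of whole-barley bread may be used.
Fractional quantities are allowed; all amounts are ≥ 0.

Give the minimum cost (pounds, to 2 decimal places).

£1.75

Treat it as an LP. Let x1 = servings of pasta, x2 = servings of cheddar, x3 = servings of kale, x4 = servings of whole-barley bread, x5 = servings of chicken breast, x6 = servings of cottage cheese.
min 0.55x1 + 0.72x2 + 1.35x3 + 0.52x4 + 2.03x5 + 1.14x6 with:
  11x1 + 266x2 + 129x3 + 71x4 + 13x5 + 113x6 ≥ 483   (calcium)
  1.9x1 + 0.3x2 + 1.5x3 + 2.2x4 + 0.9x5 + 0.1x6 ≥ 2.8   (iron)
  1x1 + 1x3 + 4x4 + 4x6 ≤ 7   (sugar)
  x6 ≤ 1.8
  x4 ≤ 0.7
  x1, x2, x3, x4, x5, x6 ≥ 0.
The optimal basis is {pasta, cheddar, whole-barley bread}; kale, chicken breast, cottage cheese drop out. There the calcium, iron, the whole-barley bread cap constraints are tight.
Optimal quantities: pasta = 0.4086 servings, cheddar = 1.612 servings, whole-barley bread = 0.7 servings.
Hence cost = 0.55·0.4086 + 0.72·1.612 + 0.52·0.7 = £1.7494.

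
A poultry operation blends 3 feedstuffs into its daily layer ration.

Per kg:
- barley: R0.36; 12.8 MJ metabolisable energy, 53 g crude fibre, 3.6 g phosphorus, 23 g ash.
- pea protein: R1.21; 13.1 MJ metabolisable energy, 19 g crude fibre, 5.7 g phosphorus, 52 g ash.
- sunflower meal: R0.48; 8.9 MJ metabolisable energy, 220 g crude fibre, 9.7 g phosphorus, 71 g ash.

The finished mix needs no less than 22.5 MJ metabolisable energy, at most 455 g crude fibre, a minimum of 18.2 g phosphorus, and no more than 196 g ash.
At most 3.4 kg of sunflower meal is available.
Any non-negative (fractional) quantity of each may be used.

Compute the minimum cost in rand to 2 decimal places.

Set it up as a linear program. Let x1 = kg of barley, x2 = kg of pea protein, x3 = kg of sunflower meal.
Minimise 0.36x1 + 1.21x2 + 0.48x3 subject to:
  12.8x1 + 13.1x2 + 8.9x3 ≥ 22.5   (metabolisable energy)
  53x1 + 19x2 + 220x3 ≤ 455   (crude fibre)
  3.6x1 + 5.7x2 + 9.7x3 ≥ 18.2   (phosphorus)
  23x1 + 52x2 + 71x3 ≤ 196   (ash)
  x3 ≤ 3.4
  x1, x2, x3 ≥ 0.
The cheapest feasible vertex uses only barley, sunflower meal; pea protein is not used. The metabolisable energy and phosphorus requirements are met with equality.
So barley = 0.6108 kg, sunflower meal = 1.65 kg.
Cost = 0.36·0.6108 + 0.48·1.65 = 1.0119.

R1.01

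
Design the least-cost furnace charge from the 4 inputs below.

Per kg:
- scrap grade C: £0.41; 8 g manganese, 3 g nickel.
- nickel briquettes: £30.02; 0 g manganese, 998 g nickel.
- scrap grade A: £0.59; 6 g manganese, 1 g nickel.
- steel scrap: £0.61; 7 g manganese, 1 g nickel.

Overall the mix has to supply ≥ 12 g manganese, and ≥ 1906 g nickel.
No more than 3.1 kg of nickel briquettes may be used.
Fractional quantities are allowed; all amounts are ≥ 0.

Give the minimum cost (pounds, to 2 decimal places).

Set it up as a linear program. Let x1 = kg of scrap grade C, x2 = kg of nickel briquettes, x3 = kg of scrap grade A, x4 = kg of steel scrap.
min 0.41x1 + 30.02x2 + 0.59x3 + 0.61x4 s.t.:
  8x1 + 6x3 + 7x4 ≥ 12   (manganese)
  3x1 + 998x2 + 1x3 + 1x4 ≥ 1906   (nickel)
  x2 ≤ 3.1
  x1, x2, x3, x4 ≥ 0.
The optimal basis is {scrap grade C, nickel briquettes}; scrap grade A, steel scrap drop out. Binding constraints: manganese and nickel.
Solving gives x1 = 1.5, x2 = 1.9053.
Cost = 0.41·1.5 + 30.02·1.9053 = 57.8121.

£57.81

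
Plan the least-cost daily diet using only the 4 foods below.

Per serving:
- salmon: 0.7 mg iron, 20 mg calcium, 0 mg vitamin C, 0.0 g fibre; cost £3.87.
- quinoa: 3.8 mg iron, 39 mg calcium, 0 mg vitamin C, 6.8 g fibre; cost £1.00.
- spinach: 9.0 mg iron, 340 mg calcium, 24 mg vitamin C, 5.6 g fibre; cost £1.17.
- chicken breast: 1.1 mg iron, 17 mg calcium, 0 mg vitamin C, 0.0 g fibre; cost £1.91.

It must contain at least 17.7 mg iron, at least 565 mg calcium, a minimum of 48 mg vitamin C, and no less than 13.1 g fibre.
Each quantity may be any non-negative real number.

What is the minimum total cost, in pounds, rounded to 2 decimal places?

Treat it as an LP. Let x1 = servings of salmon, x2 = servings of quinoa, x3 = servings of spinach, x4 = servings of chicken breast.
Minimize 3.87x1 + 1x2 + 1.17x3 + 1.91x4 s.t.:
  0.7x1 + 3.8x2 + 9x3 + 1.1x4 ≥ 17.7   (iron)
  20x1 + 39x2 + 340x3 + 17x4 ≥ 565   (calcium)
  24x3 ≥ 48   (vitamin C)
  6.8x2 + 5.6x3 ≥ 13.1   (fibre)
  x1, x2, x3, x4 ≥ 0.
The optimal basis is {quinoa, spinach}; salmon, chicken breast drop out. There the vitamin C and fibre constraints are tight.
Solving gives x2 = 0.2794, x3 = 2.
Objective = 1·0.2794 + 1.17·2 = 2.6194.

£2.62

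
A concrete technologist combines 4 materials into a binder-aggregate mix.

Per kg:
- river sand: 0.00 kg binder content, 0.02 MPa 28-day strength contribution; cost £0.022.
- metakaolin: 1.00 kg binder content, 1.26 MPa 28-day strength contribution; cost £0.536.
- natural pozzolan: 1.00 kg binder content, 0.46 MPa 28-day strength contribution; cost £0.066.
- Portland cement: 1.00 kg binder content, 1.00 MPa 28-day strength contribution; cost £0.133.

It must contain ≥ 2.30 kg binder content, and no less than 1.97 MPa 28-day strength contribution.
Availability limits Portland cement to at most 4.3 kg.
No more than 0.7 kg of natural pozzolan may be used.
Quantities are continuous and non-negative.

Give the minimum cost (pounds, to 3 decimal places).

£0.265

Treat it as an LP. Let x1 = kg of river sand, x2 = kg of metakaolin, x3 = kg of natural pozzolan, x4 = kg of Portland cement.
Minimise 0.022x1 + 0.536x2 + 0.066x3 + 0.133x4 s.t.:
  1x2 + 1x3 + 1x4 ≥ 2.3   (binder content)
  0.02x1 + 1.26x2 + 0.46x3 + 1x4 ≥ 1.97   (28-day strength contribution)
  x4 ≤ 4.3
  x3 ≤ 0.7
  x1, x2, x3, x4 ≥ 0.
The cheapest feasible vertex uses only natural pozzolan, Portland cement; river sand, metakaolin are not used. The binder content and 28-day strength contribution requirements are met with equality.
Solving gives x3 = 0.6111, x4 = 1.689.
Hence cost = 0.066·0.6111 + 0.133·1.689 = £0.26497.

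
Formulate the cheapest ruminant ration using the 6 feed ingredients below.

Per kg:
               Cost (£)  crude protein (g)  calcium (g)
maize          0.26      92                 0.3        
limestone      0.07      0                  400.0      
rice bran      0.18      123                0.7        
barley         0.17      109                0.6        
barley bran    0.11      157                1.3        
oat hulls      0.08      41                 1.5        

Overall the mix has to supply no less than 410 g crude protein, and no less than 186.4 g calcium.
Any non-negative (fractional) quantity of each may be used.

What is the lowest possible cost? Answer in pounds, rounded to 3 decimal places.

Let x1 = kg of maize, x2 = kg of limestone, x3 = kg of rice bran, x4 = kg of barley, x5 = kg of barley bran, x6 = kg of oat hulls.
Minimize 0.26x1 + 0.07x2 + 0.18x3 + 0.17x4 + 0.11x5 + 0.08x6 with:
  92x1 + 123x3 + 109x4 + 157x5 + 41x6 ≥ 410   (crude protein)
  0.3x1 + 400x2 + 0.7x3 + 0.6x4 + 1.3x5 + 1.5x6 ≥ 186.4   (calcium)
  x1, x2, x3, x4, x5, x6 ≥ 0.
The minimum-cost mix takes nothing from maize, rice bran, barley, oat hulls — only limestone, barley bran. Binding constraints: crude protein and calcium.
Solving gives x2 = 0.4575, x5 = 2.611.
Cost = 0.07·0.4575 + 0.11·2.611 = 0.31924.

£0.319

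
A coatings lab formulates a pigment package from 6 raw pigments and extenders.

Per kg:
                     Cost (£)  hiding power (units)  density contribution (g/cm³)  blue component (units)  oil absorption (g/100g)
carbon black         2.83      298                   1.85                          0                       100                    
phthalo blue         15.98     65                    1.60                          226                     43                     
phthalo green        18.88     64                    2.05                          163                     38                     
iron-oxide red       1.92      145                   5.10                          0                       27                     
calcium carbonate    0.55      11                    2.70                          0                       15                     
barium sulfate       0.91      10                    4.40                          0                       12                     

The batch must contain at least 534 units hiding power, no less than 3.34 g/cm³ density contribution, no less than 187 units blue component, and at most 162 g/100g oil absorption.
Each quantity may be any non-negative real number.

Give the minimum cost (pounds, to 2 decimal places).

Set it up as a linear program. Let x1 = kg of carbon black, x2 = kg of phthalo blue, x3 = kg of phthalo green, x4 = kg of iron-oxide red, x5 = kg of calcium carbonate, x6 = kg of barium sulfate.
Minimize 2.83x1 + 15.98x2 + 18.88x3 + 1.92x4 + 0.55x5 + 0.91x6 with:
  298x1 + 65x2 + 64x3 + 145x4 + 11x5 + 10x6 ≥ 534   (hiding power)
  1.85x1 + 1.6x2 + 2.05x3 + 5.1x4 + 2.7x5 + 4.4x6 ≥ 3.34   (density contribution)
  226x2 + 163x3 ≥ 187   (blue component)
  100x1 + 43x2 + 38x3 + 27x4 + 15x5 + 12x6 ≤ 162   (oil absorption)
  x1, x2, x3, x4, x5, x6 ≥ 0.
The minimum-cost mix takes nothing from phthalo green, calcium carbonate, barium sulfate — only carbon black, phthalo blue, iron-oxide red. There the hiding power, blue component, oil absorption constraints are tight.
That vertex is x1 = 0.8313, x2 = 0.8274, x4 = 1.603.
Total cost: 2.83·0.8313 + 15.98·0.8274 + 1.92·1.603 = 18.6522.

£18.65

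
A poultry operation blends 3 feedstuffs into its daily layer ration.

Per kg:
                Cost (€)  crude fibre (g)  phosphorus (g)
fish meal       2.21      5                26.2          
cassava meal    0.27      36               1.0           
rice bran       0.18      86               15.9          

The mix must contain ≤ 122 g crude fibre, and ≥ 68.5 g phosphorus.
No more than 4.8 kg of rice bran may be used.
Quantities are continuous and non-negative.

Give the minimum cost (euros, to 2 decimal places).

Let x1 = kg of fish meal, x2 = kg of cassava meal, x3 = kg of rice bran.
Minimize 2.21x1 + 0.27x2 + 0.18x3 s.t.:
  5x1 + 36x2 + 86x3 ≤ 122   (crude fibre)
  26.2x1 + 1x2 + 15.9x3 ≥ 68.5   (phosphorus)
  x3 ≤ 4.8
  x1, x2, x3 ≥ 0.
The cheapest feasible vertex uses only fish meal, rice bran; cassava meal is not used. The crude fibre and phosphorus requirements are met with equality.
Solving gives x1 = 1.818, x3 = 1.313.
Objective = 2.21·1.818 + 0.18·1.313 = 4.2541.

€4.25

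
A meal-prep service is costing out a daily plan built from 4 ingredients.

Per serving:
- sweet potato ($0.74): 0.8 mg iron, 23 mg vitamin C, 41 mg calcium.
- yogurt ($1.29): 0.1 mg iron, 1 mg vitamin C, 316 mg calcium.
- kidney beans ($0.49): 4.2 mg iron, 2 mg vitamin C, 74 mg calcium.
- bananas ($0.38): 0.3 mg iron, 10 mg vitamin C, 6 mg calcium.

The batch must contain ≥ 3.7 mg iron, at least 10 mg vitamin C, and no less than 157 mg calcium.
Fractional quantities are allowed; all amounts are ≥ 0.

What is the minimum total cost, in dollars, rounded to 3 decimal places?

Treat it as an LP. Let x1 = servings of sweet potato, x2 = servings of yogurt, x3 = servings of kidney beans, x4 = servings of bananas.
Minimize 0.74x1 + 1.29x2 + 0.49x3 + 0.38x4 s.t.:
  0.8x1 + 0.1x2 + 4.2x3 + 0.3x4 ≥ 3.7   (iron)
  23x1 + 1x2 + 2x3 + 10x4 ≥ 10   (vitamin C)
  41x1 + 316x2 + 74x3 + 6x4 ≥ 157   (calcium)
  x1, x2, x3, x4 ≥ 0.
At the optimum only sweet potato, yogurt, kidney beans are positive (bananas = 0). There the iron, vitamin C, calcium constraints are tight.
That vertex is x1 = 0.3532, x2 = 0.2619, x3 = 0.8074.
Hence cost = 0.74·0.3532 + 1.29·0.2619 + 0.49·0.8074 = $0.99485.

$0.995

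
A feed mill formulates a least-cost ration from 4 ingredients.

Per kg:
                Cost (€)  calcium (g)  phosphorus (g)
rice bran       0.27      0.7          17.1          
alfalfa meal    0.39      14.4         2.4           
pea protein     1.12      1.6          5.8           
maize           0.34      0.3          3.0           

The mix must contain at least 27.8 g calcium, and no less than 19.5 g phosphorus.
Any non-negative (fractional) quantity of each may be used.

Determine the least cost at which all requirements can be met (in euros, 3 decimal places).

Let x1 = kg of rice bran, x2 = kg of alfalfa meal, x3 = kg of pea protein, x4 = kg of maize.
Minimise 0.27x1 + 0.39x2 + 1.12x3 + 0.34x4 with:
  0.7x1 + 14.4x2 + 1.6x3 + 0.3x4 ≥ 27.8   (calcium)
  17.1x1 + 2.4x2 + 5.8x3 + 3x4 ≥ 19.5   (phosphorus)
  x1, x2, x3, x4 ≥ 0.
The minimum-cost mix takes nothing from pea protein, maize — only rice bran, alfalfa meal. Binding constraints: calcium and phosphorus.
Solving gives x1 = 0.8754, x2 = 1.888.
Total cost: 0.27·0.8754 + 0.39·1.888 = 0.97268.

€0.973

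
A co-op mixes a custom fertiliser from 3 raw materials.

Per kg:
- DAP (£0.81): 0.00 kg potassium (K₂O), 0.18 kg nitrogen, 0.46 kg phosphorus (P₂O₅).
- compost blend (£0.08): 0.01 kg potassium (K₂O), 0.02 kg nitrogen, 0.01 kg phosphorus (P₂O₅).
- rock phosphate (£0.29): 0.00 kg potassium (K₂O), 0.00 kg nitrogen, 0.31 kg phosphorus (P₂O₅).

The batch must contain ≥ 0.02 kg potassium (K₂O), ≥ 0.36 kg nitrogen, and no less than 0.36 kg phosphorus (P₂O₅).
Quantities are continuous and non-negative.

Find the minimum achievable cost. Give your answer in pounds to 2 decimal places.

Set it up as a linear program. Let x1 = kg of DAP, x2 = kg of compost blend, x3 = kg of rock phosphate.
Minimize 0.81x1 + 0.08x2 + 0.29x3 s.t.:
  0.01x2 ≥ 0.02   (potassium (K₂O))
  0.18x1 + 0.02x2 ≥ 0.36   (nitrogen)
  0.46x1 + 0.01x2 + 0.31x3 ≥ 0.36   (phosphorus (P₂O₅))
  x1, x2, x3 ≥ 0.
At the optimum only DAP, compost blend are positive (rock phosphate = 0). There the nitrogen and phosphorus (P₂O₅) constraints are tight.
Optimal quantities: DAP = 0.4865 kg, compost blend = 13.62 kg.
Hence cost = 0.81·0.4865 + 0.08·13.62 = £1.4837.

£1.48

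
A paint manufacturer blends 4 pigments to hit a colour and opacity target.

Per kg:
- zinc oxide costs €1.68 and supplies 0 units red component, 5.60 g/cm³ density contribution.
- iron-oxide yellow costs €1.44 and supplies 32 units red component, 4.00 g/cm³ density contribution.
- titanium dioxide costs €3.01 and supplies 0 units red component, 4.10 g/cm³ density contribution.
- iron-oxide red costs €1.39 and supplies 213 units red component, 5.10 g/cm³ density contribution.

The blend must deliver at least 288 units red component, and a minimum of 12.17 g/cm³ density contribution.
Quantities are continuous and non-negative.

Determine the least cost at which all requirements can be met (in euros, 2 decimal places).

Let x1 = kg of zinc oxide, x2 = kg of iron-oxide yellow, x3 = kg of titanium dioxide, x4 = kg of iron-oxide red.
Minimise 1.68x1 + 1.44x2 + 3.01x3 + 1.39x4 s.t.:
  32x2 + 213x4 ≥ 288   (red component)
  5.6x1 + 4x2 + 4.1x3 + 5.1x4 ≥ 12.17   (density contribution)
  x1, x2, x3, x4 ≥ 0.
The optimal basis is {iron-oxide red}; zinc oxide, iron-oxide yellow, titanium dioxide drop out. Binding constraint: density contribution.
Optimal quantities: iron-oxide red = 2.386 kg.
Objective = 1.39·2.386 = 3.3165.

€3.32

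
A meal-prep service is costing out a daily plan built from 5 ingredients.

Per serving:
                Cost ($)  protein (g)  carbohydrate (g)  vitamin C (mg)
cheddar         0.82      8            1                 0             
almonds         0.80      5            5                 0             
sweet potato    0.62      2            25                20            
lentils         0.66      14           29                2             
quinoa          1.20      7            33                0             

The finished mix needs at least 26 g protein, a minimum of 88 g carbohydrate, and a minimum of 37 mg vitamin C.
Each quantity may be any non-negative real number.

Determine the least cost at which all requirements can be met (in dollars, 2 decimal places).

Treat it as an LP. Let x1 = servings of cheddar, x2 = servings of almonds, x3 = servings of sweet potato, x4 = servings of lentils, x5 = servings of quinoa.
Minimize 0.82x1 + 0.8x2 + 0.62x3 + 0.66x4 + 1.2x5 with:
  8x1 + 5x2 + 2x3 + 14x4 + 7x5 ≥ 26   (protein)
  1x1 + 5x2 + 25x3 + 29x4 + 33x5 ≥ 88   (carbohydrate)
  20x3 + 2x4 ≥ 37   (vitamin C)
  x1, x2, x3, x4, x5 ≥ 0.
At the optimum only sweet potato, lentils are positive (cheddar, almonds, quinoa = 0). There the protein and vitamin C constraints are tight.
Solving gives x3 = 1.688, x4 = 1.616.
Hence cost = 0.62·1.688 + 0.66·1.616 = $2.1131.

$2.11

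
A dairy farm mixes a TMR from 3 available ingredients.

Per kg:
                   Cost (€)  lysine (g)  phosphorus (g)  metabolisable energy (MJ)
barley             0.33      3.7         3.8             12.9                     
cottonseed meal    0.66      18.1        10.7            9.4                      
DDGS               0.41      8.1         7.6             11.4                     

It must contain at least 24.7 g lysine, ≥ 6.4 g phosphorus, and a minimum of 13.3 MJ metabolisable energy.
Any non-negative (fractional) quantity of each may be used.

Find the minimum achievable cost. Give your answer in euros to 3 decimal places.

€0.908

Set it up as a linear program. Let x1 = kg of barley, x2 = kg of cottonseed meal, x3 = kg of DDGS.
Minimize 0.33x1 + 0.66x2 + 0.41x3 with:
  3.7x1 + 18.1x2 + 8.1x3 ≥ 24.7   (lysine)
  3.8x1 + 10.7x2 + 7.6x3 ≥ 6.4   (phosphorus)
  12.9x1 + 9.4x2 + 11.4x3 ≥ 13.3   (metabolisable energy)
  x1, x2, x3 ≥ 0.
The optimal basis is {cottonseed meal, DDGS}; barley drops out. There the lysine and metabolisable energy constraints are tight.
Solving gives x2 = 1.335, x3 = 0.06567.
Total cost: 0.66·1.335 + 0.41·0.06567 = 0.90802.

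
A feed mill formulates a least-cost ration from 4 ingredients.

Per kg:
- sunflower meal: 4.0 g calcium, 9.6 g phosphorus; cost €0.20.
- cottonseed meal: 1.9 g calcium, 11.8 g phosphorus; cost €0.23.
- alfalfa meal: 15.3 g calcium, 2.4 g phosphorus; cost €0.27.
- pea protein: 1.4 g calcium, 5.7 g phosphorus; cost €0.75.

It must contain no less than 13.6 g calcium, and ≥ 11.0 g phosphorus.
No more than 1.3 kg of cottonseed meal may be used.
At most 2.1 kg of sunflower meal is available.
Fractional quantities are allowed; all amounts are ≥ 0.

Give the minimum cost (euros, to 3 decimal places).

Let x1 = kg of sunflower meal, x2 = kg of cottonseed meal, x3 = kg of alfalfa meal, x4 = kg of pea protein.
min 0.2x1 + 0.23x2 + 0.27x3 + 0.75x4 subject to:
  4x1 + 1.9x2 + 15.3x3 + 1.4x4 ≥ 13.6   (calcium)
  9.6x1 + 11.8x2 + 2.4x3 + 5.7x4 ≥ 11   (phosphorus)
  x2 ≤ 1.3
  x1 ≤ 2.1
  x1, x2, x3, x4 ≥ 0.
At the optimum only sunflower meal, alfalfa meal are positive (cottonseed meal, pea protein = 0). The calcium and phosphorus requirements are met with equality.
Solving gives x1 = 0.9882, x3 = 0.6305.
Objective = 0.2·0.9882 + 0.27·0.6305 = 0.36788.

€0.368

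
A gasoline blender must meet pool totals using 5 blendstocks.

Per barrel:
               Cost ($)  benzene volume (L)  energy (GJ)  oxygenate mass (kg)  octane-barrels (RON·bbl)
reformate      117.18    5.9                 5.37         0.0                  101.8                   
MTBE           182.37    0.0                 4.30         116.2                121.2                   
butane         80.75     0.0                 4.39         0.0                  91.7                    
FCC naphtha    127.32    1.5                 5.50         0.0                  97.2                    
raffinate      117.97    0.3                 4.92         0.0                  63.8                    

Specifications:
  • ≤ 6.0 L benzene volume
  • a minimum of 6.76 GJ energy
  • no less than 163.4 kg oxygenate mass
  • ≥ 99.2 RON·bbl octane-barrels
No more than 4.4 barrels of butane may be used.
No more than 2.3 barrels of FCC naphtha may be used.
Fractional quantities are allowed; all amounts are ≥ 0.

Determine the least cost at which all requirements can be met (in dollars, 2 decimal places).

$269.57

This is a linear program. Let x1 = barrels of reformate, x2 = barrels of MTBE, x3 = barrels of butane, x4 = barrels of FCC naphtha, x5 = barrels of raffinate.
Minimise 117.18x1 + 182.37x2 + 80.75x3 + 127.32x4 + 117.97x5 s.t.:
  5.9x1 + 1.5x4 + 0.3x5 ≤ 6   (benzene volume)
  5.37x1 + 4.3x2 + 4.39x3 + 5.5x4 + 4.92x5 ≥ 6.76   (energy)
  116.2x2 ≥ 163.4   (oxygenate mass)
  101.8x1 + 121.2x2 + 91.7x3 + 97.2x4 + 63.8x5 ≥ 99.2   (octane-barrels)
  x3 ≤ 4.4
  x4 ≤ 2.3
  x1, x2, x3, x4, x5 ≥ 0.
At the optimum only MTBE, butane are positive (reformate, FCC naphtha, raffinate = 0). Binding constraints: energy and oxygenate mass.
Optimal quantities: MTBE = 1.4062 barrels, butane = 0.1625 barrels.
Objective = 182.37·1.4062 + 80.75·0.1625 = 269.5706.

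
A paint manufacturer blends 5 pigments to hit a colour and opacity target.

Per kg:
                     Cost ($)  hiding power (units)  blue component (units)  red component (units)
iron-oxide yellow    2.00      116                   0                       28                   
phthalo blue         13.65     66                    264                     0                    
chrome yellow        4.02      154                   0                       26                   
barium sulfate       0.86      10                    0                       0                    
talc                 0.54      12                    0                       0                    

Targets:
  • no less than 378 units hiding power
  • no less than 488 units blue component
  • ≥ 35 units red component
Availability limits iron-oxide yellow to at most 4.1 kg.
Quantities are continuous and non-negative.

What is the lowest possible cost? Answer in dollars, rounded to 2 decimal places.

$29.65

Treat it as an LP. Let x1 = kg of iron-oxide yellow, x2 = kg of phthalo blue, x3 = kg of chrome yellow, x4 = kg of barium sulfate, x5 = kg of talc.
Minimise 2x1 + 13.65x2 + 4.02x3 + 0.86x4 + 0.54x5 subject to:
  116x1 + 66x2 + 154x3 + 10x4 + 12x5 ≥ 378   (hiding power)
  264x2 ≥ 488   (blue component)
  28x1 + 26x3 ≥ 35   (red component)
  x1 ≤ 4.1
  x1, x2, x3, x4, x5 ≥ 0.
The minimum-cost mix takes nothing from chrome yellow, barium sulfate, talc — only iron-oxide yellow, phthalo blue. There the hiding power and blue component constraints are tight.
Solving gives x1 = 2.2069, x2 = 1.8485.
Objective = 2·2.2069 + 13.65·1.8485 = 29.6458.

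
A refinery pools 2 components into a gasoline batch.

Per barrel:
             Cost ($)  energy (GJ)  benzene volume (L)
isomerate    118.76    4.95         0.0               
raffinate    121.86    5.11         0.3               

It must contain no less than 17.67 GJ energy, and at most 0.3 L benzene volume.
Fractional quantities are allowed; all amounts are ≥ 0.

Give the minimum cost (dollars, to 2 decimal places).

This is a linear program. Let x1 = barrels of isomerate, x2 = barrels of raffinate.
Minimise 118.76x1 + 121.86x2 subject to:
  4.95x1 + 5.11x2 ≥ 17.67   (energy)
  0.3x2 ≤ 0.3   (benzene volume)
  x1, x2 ≥ 0.
Both inputs are positive at the optimum. The energy and benzene volume requirements are met with equality.
That vertex is x1 = 2.5374, x2 = 1.
Cost = 118.76·2.5374 + 121.86·1 = 423.2016.

$423.20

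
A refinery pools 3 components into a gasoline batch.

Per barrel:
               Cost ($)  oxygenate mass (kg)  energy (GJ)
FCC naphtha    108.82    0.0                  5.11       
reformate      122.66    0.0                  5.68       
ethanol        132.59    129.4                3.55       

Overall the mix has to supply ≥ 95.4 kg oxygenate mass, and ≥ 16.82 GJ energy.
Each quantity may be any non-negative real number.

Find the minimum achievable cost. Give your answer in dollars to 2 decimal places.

$400.21

Set it up as a linear program. Let x1 = barrels of FCC naphtha, x2 = barrels of reformate, x3 = barrels of ethanol.
Minimise 108.82x1 + 122.66x2 + 132.59x3 with:
  129.4x3 ≥ 95.4   (oxygenate mass)
  5.11x1 + 5.68x2 + 3.55x3 ≥ 16.82   (energy)
  x1, x2, x3 ≥ 0.
The cheapest feasible vertex uses only FCC naphtha, ethanol; reformate is not used. The oxygenate mass and energy requirements are met with equality.
That vertex is x1 = 2.7794, x3 = 0.73725.
Objective = 108.82·2.7794 + 132.59·0.73725 = 400.2063.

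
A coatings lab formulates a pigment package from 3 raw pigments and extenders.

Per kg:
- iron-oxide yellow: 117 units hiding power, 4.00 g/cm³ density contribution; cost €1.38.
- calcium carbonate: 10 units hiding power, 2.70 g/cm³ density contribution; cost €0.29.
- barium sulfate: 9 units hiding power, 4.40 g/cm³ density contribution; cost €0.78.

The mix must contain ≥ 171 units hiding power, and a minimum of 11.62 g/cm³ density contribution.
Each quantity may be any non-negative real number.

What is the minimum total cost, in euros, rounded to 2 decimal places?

€2.44

Treat it as an LP. Let x1 = kg of iron-oxide yellow, x2 = kg of calcium carbonate, x3 = kg of barium sulfate.
Minimize 1.38x1 + 0.29x2 + 0.78x3 with:
  117x1 + 10x2 + 9x3 ≥ 171   (hiding power)
  4x1 + 2.7x2 + 4.4x3 ≥ 11.62   (density contribution)
  x1, x2, x3 ≥ 0.
The minimum-cost mix takes nothing from barium sulfate — only iron-oxide yellow, calcium carbonate. There the hiding power and density contribution constraints are tight.
So iron-oxide yellow = 1.252 kg, calcium carbonate = 2.448 kg.
Objective = 1.38·1.252 + 0.29·2.448 = 2.4377.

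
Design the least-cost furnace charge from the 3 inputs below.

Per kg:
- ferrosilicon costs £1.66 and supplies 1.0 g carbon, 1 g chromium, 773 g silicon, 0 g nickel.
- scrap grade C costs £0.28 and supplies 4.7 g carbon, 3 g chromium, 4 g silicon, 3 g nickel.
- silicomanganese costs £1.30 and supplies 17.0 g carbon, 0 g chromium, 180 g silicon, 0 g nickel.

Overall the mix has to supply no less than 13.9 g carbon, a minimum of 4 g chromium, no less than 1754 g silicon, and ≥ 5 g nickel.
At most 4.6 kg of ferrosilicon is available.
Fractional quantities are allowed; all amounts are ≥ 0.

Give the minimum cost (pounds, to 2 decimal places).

Set it up as a linear program. Let x1 = kg of ferrosilicon, x2 = kg of scrap grade C, x3 = kg of silicomanganese.
min 1.66x1 + 0.28x2 + 1.3x3 s.t.:
  1x1 + 4.7x2 + 17x3 ≥ 13.9   (carbon)
  1x1 + 3x2 ≥ 4   (chromium)
  773x1 + 4x2 + 180x3 ≥ 1754   (silicon)
  3x2 ≥ 5   (nickel)
  x1 ≤ 4.6
  x1, x2, x3 ≥ 0.
The optimal mix uses every input. The carbon, silicon, nickel requirements are met with equality.
Solving gives x1 = 2.208, x2 = 1.667, x3 = 0.227.
Hence cost = 1.66·2.208 + 0.28·1.667 + 1.3·0.227 = £4.4271.

£4.43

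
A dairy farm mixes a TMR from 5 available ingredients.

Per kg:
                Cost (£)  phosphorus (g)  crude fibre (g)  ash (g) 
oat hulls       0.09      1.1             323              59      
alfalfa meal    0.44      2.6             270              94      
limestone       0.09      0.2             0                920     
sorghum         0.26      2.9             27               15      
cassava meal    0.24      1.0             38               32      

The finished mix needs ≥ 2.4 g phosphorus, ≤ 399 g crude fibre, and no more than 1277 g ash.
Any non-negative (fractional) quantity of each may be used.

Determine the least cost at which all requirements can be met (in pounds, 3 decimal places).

Let x1 = kg of oat hulls, x2 = kg of alfalfa meal, x3 = kg of limestone, x4 = kg of sorghum, x5 = kg of cassava meal.
min 0.09x1 + 0.44x2 + 0.09x3 + 0.26x4 + 0.24x5 s.t.:
  1.1x1 + 2.6x2 + 0.2x3 + 2.9x4 + 1x5 ≥ 2.4   (phosphorus)
  323x1 + 270x2 + 27x4 + 38x5 ≤ 399   (crude fibre)
  59x1 + 94x2 + 920x3 + 15x4 + 32x5 ≤ 1277   (ash)
  x1, x2, x3, x4, x5 ≥ 0.
The cheapest feasible vertex uses only oat hulls, sorghum; alfalfa meal, limestone, cassava meal are not used. Binding constraints: phosphorus and crude fibre.
Optimal quantities: oat hulls = 1.204 kg, sorghum = 0.3708 kg.
Hence cost = 0.09·1.204 + 0.26·0.3708 = £0.20477.

£0.205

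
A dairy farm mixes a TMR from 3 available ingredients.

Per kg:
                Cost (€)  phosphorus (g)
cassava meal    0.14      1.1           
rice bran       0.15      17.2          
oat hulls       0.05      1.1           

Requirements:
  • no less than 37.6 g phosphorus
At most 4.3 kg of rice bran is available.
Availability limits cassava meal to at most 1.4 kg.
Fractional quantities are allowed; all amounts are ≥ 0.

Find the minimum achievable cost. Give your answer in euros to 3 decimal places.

This is a linear program. Let x1 = kg of cassava meal, x2 = kg of rice bran, x3 = kg of oat hulls.
Minimize 0.14x1 + 0.15x2 + 0.05x3 subject to:
  1.1x1 + 17.2x2 + 1.1x3 ≥ 37.6   (phosphorus)
  x2 ≤ 4.3
  x1 ≤ 1.4
  x1, x2, x3 ≥ 0.
At the optimum only rice bran is positive (cassava meal, oat hulls = 0). There the phosphorus constraint is tight.
So rice bran = 2.186 kg.
Total cost: 0.15·2.186 = 0.32790.

€0.328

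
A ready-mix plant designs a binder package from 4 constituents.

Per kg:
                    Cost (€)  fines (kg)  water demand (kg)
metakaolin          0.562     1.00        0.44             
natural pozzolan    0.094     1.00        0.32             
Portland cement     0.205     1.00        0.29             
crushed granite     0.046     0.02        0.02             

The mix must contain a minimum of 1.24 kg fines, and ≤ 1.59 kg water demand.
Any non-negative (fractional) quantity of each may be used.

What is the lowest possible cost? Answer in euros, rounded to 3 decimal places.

Let x1 = kg of metakaolin, x2 = kg of natural pozzolan, x3 = kg of Portland cement, x4 = kg of crushed granite.
min 0.562x1 + 0.094x2 + 0.205x3 + 0.046x4 s.t.:
  1x1 + 1x2 + 1x3 + 0.02x4 ≥ 1.24   (fines)
  0.44x1 + 0.32x2 + 0.29x3 + 0.02x4 ≤ 1.59   (water demand)
  x1, x2, x3, x4 ≥ 0.
The optimal basis is {natural pozzolan}; metakaolin, Portland cement, crushed granite drop out. Binding constraint: fines.
So natural pozzolan = 1.24 kg.
Objective = 0.094·1.24 = 0.11656.

€0.117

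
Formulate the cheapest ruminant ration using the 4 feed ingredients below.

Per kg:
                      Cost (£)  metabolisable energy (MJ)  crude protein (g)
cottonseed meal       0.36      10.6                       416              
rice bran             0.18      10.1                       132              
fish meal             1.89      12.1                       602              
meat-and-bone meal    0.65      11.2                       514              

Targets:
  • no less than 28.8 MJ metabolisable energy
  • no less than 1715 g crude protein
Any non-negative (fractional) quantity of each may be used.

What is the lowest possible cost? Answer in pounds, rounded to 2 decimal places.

Treat it as an LP. Let x1 = kg of cottonseed meal, x2 = kg of rice bran, x3 = kg of fish meal, x4 = kg of meat-and-bone meal.
Minimize 0.36x1 + 0.18x2 + 1.89x3 + 0.65x4 subject to:
  10.6x1 + 10.1x2 + 12.1x3 + 11.2x4 ≥ 28.8   (metabolisable energy)
  416x1 + 132x2 + 602x3 + 514x4 ≥ 1715   (crude protein)
  x1, x2, x3, x4 ≥ 0.
At the optimum only cottonseed meal is positive (rice bran, fish meal, meat-and-bone meal = 0). There the crude protein constraint is tight.
So cottonseed meal = 4.123 kg.
Objective = 0.36·4.123 = 1.4843.

£1.48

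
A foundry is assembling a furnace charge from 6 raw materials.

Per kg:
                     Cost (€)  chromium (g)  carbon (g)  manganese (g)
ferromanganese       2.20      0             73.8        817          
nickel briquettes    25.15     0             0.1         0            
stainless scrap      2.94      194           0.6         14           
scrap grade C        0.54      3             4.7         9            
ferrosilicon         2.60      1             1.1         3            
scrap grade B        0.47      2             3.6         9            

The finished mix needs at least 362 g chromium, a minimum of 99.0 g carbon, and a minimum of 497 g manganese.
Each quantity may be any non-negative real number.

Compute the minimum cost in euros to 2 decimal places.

€8.40

Let x1 = kg of ferromanganese, x2 = kg of nickel briquettes, x3 = kg of stainless scrap, x4 = kg of scrap grade C, x5 = kg of ferrosilicon, x6 = kg of scrap grade B.
Minimize 2.2x1 + 25.15x2 + 2.94x3 + 0.54x4 + 2.6x5 + 0.47x6 subject to:
  194x3 + 3x4 + 1x5 + 2x6 ≥ 362   (chromium)
  73.8x1 + 0.1x2 + 0.6x3 + 4.7x4 + 1.1x5 + 3.6x6 ≥ 99   (carbon)
  817x1 + 14x3 + 9x4 + 3x5 + 9x6 ≥ 497   (manganese)
  x1, x2, x3, x4, x5, x6 ≥ 0.
The optimal basis is {ferromanganese, stainless scrap}; nickel briquettes, scrap grade C, ferrosilicon, scrap grade B drop out. The chromium and carbon requirements are met with equality.
Solving gives x1 = 1.326, x3 = 1.866.
Hence cost = 2.2·1.326 + 2.94·1.866 = €8.4032.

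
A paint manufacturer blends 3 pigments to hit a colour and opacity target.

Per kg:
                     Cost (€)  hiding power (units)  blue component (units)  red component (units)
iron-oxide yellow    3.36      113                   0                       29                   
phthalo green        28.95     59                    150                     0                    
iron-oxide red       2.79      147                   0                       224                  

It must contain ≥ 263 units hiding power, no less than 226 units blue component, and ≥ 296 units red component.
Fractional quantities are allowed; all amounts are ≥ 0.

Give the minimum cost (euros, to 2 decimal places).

This is a linear program. Let x1 = kg of iron-oxide yellow, x2 = kg of phthalo green, x3 = kg of iron-oxide red.
min 3.36x1 + 28.95x2 + 2.79x3 subject to:
  113x1 + 59x2 + 147x3 ≥ 263   (hiding power)
  150x2 ≥ 226   (blue component)
  29x1 + 224x3 ≥ 296   (red component)
  x1, x2, x3 ≥ 0.
At the optimum only phthalo green, iron-oxide red are positive (iron-oxide yellow = 0). Binding constraints: blue component and red component.
Optimal quantities: phthalo green = 1.50667 kg, iron-oxide red = 1.32143 kg.
Objective = 28.95·1.50667 + 2.79·1.32143 = 47.3049.

€47.30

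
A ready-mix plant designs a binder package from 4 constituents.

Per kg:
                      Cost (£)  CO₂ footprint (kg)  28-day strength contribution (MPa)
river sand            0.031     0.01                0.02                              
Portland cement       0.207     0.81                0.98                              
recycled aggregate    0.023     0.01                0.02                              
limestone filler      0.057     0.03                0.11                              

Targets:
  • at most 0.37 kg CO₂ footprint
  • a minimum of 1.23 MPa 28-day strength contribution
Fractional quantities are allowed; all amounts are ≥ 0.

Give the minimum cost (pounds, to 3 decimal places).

Let x1 = kg of river sand, x2 = kg of Portland cement, x3 = kg of recycled aggregate, x4 = kg of limestone filler.
Minimise 0.031x1 + 0.207x2 + 0.023x3 + 0.057x4 with:
  0.01x1 + 0.81x2 + 0.01x3 + 0.03x4 ≤ 0.37   (CO₂ footprint)
  0.02x1 + 0.98x2 + 0.02x3 + 0.11x4 ≥ 1.23   (28-day strength contribution)
  x1, x2, x3, x4 ≥ 0.
The cheapest feasible vertex uses only Portland cement, limestone filler; river sand, recycled aggregate are not used. Binding constraints: CO₂ footprint and 28-day strength contribution.
Solving gives x2 = 0.06365, x4 = 10.61.
Hence cost = 0.207·0.06365 + 0.057·10.61 = £0.61795.

£0.618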